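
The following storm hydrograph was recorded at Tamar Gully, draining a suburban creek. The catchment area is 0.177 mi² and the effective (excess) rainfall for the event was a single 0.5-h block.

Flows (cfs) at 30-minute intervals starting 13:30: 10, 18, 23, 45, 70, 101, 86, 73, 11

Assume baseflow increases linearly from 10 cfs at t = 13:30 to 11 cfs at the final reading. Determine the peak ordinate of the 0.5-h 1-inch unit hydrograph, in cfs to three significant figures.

U_p ≈ 60.3 cfs

Direct runoff: 0.00, 7.88, 12.75, 34.62, 59.50, 90.38, 75.25, 62.12, 0.00 cfs; ΣQ_DR = 342.5 cfs, peak = 90.38 cfs.
Runoff depth d = ΣQ_DR·Δt / A = 342.5 × 1800 / (0.177 mi²) = 1.499 in.
The 1-inch UH is the DRH scaled by (1 in)/d, so U_p = 90.38 × 1/1.499 = 60.3 cfs.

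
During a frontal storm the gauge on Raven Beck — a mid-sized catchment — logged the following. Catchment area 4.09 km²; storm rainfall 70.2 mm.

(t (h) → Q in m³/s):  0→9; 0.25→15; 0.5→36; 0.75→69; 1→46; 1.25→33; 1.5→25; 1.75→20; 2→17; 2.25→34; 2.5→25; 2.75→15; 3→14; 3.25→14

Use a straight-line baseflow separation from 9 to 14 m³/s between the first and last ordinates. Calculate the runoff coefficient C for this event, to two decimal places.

C ≈ 0.66

ΣQ_DR = 211.0 m³/s; V = ΣQ_DR·Δt = 1.899 × 10^5 m³.
Runoff depth d = V / A = 46.43 mm.
C = d / P = 46.43 / 70.2 = 0.66.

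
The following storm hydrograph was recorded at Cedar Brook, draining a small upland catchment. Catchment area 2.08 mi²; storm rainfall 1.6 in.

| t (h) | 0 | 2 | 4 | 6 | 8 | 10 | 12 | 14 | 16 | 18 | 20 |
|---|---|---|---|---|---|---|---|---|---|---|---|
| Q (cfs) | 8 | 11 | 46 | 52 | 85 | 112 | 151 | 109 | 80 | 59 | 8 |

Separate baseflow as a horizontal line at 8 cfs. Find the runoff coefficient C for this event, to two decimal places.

C ≈ 0.59

ΣQ_DR = 633.0 cfs; V = ΣQ_DR·Δt = 4.558 × 10^6 ft³.
Runoff depth d = V / A = 0.9432 in.
C = d / P = 0.9432 / 1.6 = 0.59.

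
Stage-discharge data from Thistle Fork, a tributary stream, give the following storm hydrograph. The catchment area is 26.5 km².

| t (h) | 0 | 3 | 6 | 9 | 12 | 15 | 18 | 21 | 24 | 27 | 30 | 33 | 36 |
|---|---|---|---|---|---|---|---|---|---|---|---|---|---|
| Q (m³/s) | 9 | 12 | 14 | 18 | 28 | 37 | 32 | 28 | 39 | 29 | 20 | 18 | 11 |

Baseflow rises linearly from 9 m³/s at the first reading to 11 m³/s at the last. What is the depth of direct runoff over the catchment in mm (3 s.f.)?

d ≈ 67.2 mm

Direct runoff: 0.00, 2.83, 4.67, 8.50, 18.33, 27.17, 22.00, 17.83, 28.67, 18.50, 9.33, 7.17, 0.00 m³/s; ΣQ_DR = 165.0 m³/s.
V = ΣQ_DR · Δt = 165.0 × 10800 s = 1.782 × 10^6 m³.
Over A = 26.5 km², depth = V / A = 67.2 mm.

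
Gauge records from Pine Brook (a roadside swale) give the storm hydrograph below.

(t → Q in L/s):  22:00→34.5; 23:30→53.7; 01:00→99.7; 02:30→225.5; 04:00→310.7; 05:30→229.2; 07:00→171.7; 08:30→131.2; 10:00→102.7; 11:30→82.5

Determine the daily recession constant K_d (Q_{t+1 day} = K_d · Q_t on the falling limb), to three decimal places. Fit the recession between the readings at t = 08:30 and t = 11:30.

Between t = 08:30 and t = 11:30 the flow falls from 131.2 to 82.5 L/s over 2×1.5 h = 3 h.
Per-interval ratio K = (82.5/131.2)^(1/2) = 0.7930; K_d = K^(24/1.5) = 0.024.

K_d ≈ 0.024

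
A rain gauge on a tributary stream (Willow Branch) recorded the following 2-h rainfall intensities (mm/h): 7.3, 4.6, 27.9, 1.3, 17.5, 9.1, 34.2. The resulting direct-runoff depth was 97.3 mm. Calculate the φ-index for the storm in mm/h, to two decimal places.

Only the 3 blocks with intensity above φ contribute runoff: 27.9, 17.5, 34.2 mm/h.
Σ(I−φ)·Δt = d  ⇒  (27.9+17.5+34.2 − 3φ)·2 = 97.3
φ = (79.60 − 97.3/2) / 3 = 10.32 mm/h.

φ ≈ 10.32 mm/h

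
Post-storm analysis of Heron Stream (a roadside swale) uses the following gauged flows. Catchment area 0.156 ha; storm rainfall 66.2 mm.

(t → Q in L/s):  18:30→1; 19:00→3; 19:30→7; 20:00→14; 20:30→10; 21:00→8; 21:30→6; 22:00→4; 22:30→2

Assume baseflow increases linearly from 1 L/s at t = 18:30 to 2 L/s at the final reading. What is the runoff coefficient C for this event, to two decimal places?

ΣQ_DR = 41.50 L/s; V = ΣQ_DR·Δt = 74700 L.
Runoff depth d = V / A = 47.88 mm.
C = d / P = 47.88 / 66.2 = 0.72.

C ≈ 0.72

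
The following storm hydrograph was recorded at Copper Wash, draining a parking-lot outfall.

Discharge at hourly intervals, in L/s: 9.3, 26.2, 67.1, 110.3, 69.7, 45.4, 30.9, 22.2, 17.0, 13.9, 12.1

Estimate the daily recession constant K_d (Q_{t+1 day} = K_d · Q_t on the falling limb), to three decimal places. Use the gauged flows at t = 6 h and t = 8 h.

K_d ≈ 0.001

Between t = 6 h and t = 8 h the flow falls from 30.9 to 17.0 L/s over 2×1 h = 2 h.
Per-interval ratio K = (17.0/30.9)^(1/2) = 0.7417; K_d = K^(24/1) = 0.001.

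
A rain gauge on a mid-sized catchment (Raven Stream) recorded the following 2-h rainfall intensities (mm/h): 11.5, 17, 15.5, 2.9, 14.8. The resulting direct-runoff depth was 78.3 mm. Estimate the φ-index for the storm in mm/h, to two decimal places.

Only the 4 blocks with intensity above φ contribute runoff: 11.5, 17, 15.5, 14.8 mm/h.
Σ(I−φ)·Δt = d  ⇒  (11.5+17+15.5+14.8 − 4φ)·2 = 78.3
φ = (58.80 − 78.3/2) / 4 = 4.91 mm/h.

φ ≈ 4.91 mm/h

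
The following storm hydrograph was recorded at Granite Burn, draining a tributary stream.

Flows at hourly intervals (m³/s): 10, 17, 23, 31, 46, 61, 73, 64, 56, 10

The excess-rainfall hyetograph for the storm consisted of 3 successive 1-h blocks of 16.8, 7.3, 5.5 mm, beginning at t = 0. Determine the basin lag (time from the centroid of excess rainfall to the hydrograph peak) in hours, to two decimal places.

Centroid of excess rainfall: t_c = Σ P_i·t̄_i / ΣP_i = 1.1182 h (block centres at 0.5, 1.5, 2.5 h).
Hydrograph peak occurs at t = 6 h, so basin lag t_L = 6 − 1.1182 = 4.88 h.

t_L ≈ 4.88 h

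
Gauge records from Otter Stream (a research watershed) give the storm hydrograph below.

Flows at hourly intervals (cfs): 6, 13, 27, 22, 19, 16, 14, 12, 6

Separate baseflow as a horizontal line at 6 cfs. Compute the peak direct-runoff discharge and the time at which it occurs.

Q_p = 21.0 cfs at t = 2 h

Subtracting baseflow gives direct-runoff ordinates: 0.0, 7.0, 21.0, 16.0, 13.0, 10.0, 8.0, 6.0, 0.0 cfs.
The maximum is 21.0 cfs, occurring at the reading for t = 2 h.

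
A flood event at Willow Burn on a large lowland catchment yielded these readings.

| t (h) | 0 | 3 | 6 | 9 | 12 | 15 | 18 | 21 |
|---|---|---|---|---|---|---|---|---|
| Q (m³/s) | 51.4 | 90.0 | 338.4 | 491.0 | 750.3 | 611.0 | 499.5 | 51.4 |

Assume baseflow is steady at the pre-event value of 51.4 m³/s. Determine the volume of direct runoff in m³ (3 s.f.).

V ≈ 2.67 × 10^7 m³

Direct-runoff ordinates (Q − Q_b): 0.0, 38.6, 287.0, 439.6, 698.9, 559.6, 448.1, 0.0 m³/s.
ΣQ_DR = 2472 m³/s.
With Δt = 3 h = 10800 s, V = ΣQ_DR · Δt = 2472 × 10800 = 2.67 × 10^7 m³.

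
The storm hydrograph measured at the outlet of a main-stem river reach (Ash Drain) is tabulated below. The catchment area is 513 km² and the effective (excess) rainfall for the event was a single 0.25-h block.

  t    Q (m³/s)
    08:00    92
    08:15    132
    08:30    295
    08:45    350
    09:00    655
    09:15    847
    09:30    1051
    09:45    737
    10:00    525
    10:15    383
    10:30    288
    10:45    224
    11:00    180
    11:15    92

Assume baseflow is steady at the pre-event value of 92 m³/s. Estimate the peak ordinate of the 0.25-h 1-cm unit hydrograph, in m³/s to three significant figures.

U_p ≈ 1200 m³/s

Direct runoff: 0.0, 40.0, 203.0, 258.0, 563.0, 755.0, 959.0, 645.0, 433.0, 291.0, 196.0, 132.0, 88.0, 0.0 m³/s; ΣQ_DR = 4563 m³/s, peak = 959.0 m³/s.
Runoff depth d = ΣQ_DR·Δt / A = 4563 × 900 / (513 km²) = 8.005 mm.
The 1-cm UH is the DRH scaled by (10 mm)/d, so U_p = 959.0 × 10/8.005 = 1200 m³/s.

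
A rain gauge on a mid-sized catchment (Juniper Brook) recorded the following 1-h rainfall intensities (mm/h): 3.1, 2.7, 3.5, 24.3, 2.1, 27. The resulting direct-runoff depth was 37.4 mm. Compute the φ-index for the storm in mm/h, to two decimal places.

Only the 2 blocks with intensity above φ contribute runoff: 24.3, 27 mm/h.
Σ(I−φ)·Δt = d  ⇒  (24.3+27 − 2φ)·1 = 37.4
φ = (51.30 − 37.4/1) / 2 = 6.95 mm/h.

φ ≈ 6.95 mm/h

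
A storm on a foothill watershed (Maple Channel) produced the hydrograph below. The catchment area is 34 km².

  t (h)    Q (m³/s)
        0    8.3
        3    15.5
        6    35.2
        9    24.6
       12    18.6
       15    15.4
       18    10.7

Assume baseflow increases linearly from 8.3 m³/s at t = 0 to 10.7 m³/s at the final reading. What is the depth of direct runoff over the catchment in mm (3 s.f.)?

d ≈ 19.6 mm

Direct runoff: 0.00, 6.80, 26.10, 15.10, 8.70, 5.10, 0.00 m³/s; ΣQ_DR = 61.80 m³/s.
V = ΣQ_DR · Δt = 61.80 × 10800 s = 6.674 × 10^5 m³.
Over A = 34 km², depth = V / A = 19.6 mm.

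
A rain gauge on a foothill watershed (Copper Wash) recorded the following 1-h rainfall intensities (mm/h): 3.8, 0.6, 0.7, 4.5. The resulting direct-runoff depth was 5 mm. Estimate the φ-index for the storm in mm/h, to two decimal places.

φ ≈ 1.65 mm/h

Only the 2 blocks with intensity above φ contribute runoff: 3.8, 4.5 mm/h.
Σ(I−φ)·Δt = d  ⇒  (3.8+4.5 − 2φ)·1 = 5
φ = (8.300 − 5/1) / 2 = 1.65 mm/h.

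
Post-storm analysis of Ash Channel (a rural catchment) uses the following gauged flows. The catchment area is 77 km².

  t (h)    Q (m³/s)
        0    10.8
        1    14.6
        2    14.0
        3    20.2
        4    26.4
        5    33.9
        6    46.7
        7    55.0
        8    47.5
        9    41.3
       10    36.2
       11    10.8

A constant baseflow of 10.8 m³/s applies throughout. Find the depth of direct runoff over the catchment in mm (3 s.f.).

Direct runoff: 0.0, 3.8, 3.2, 9.4, 15.6, 23.1, 35.9, 44.2, 36.7, 30.5, 25.4, 0.0 m³/s; ΣQ_DR = 227.8 m³/s.
V = ΣQ_DR · Δt = 227.8 × 3600 s = 8.201 × 10^5 m³.
Over A = 77 km², depth = V / A = 10.7 mm.

d ≈ 10.7 mm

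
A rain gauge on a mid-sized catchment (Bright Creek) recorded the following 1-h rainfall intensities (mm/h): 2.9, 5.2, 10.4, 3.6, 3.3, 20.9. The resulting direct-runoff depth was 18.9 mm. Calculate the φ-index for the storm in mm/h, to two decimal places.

φ ≈ 6.20 mm/h

Only the 2 blocks with intensity above φ contribute runoff: 10.4, 20.9 mm/h.
Σ(I−φ)·Δt = d  ⇒  (10.4+20.9 − 2φ)·1 = 18.9
φ = (31.30 − 18.9/1) / 2 = 6.20 mm/h.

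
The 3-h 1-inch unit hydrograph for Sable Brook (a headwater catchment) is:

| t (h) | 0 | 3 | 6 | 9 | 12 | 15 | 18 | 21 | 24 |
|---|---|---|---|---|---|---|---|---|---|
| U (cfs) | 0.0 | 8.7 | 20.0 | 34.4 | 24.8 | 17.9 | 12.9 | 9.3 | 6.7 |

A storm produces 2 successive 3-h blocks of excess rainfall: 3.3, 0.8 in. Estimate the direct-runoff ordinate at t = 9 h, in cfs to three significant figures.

Q ≈ 130 cfs

By discrete convolution, Q_j = Σ (P_i / 1 in) · U_{j−i}.
At t = 9 h (j=3): Q = (3.3/1)·34.4 + (0.8/1)·20.0 = 130 cfs.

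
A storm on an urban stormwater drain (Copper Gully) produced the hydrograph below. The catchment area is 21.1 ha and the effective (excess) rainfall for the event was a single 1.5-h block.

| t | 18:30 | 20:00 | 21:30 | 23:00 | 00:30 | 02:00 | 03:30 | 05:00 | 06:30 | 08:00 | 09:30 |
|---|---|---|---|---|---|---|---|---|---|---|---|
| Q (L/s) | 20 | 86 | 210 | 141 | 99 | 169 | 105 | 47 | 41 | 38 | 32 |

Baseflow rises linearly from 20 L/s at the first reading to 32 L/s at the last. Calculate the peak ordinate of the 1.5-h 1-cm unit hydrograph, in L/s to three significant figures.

Direct runoff: 0.00, 64.80, 187.60, 117.40, 74.20, 143.00, 77.80, 18.60, 11.40, 7.20, 0.00 L/s; ΣQ_DR = 702.0 L/s, peak = 187.60 L/s.
Runoff depth d = ΣQ_DR·Δt / A = 702.0 × 5400 / (21.1 ha) = 17.97 mm.
The 1-cm UH is the DRH scaled by (10 mm)/d, so U_p = 187.60 × 10/17.97 = 104 L/s.

U_p ≈ 104 L/s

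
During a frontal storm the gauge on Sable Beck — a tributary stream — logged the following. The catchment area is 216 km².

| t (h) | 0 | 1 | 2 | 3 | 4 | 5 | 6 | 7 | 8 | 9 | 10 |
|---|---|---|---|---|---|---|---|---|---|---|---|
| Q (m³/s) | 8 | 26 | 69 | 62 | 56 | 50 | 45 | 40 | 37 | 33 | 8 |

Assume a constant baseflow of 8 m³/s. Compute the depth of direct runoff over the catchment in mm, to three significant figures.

Direct runoff: 0.0, 18.0, 61.0, 54.0, 48.0, 42.0, 37.0, 32.0, 29.0, 25.0, 0.0 m³/s; ΣQ_DR = 346.0 m³/s.
V = ΣQ_DR · Δt = 346.0 × 3600 s = 1.246 × 10^6 m³.
Over A = 216 km², depth = V / A = 5.77 mm.

d ≈ 5.77 mm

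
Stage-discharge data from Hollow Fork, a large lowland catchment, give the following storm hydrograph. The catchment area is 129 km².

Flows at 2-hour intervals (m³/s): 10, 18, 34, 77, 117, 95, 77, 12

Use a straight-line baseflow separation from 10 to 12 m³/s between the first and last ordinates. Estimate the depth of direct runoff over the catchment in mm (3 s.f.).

d ≈ 19.6 mm

Direct runoff: 0.00, 7.71, 23.43, 66.14, 105.86, 83.57, 65.29, 0.00 m³/s; ΣQ_DR = 352.0 m³/s.
V = ΣQ_DR · Δt = 352.0 × 7200 s = 2.534 × 10^6 m³.
Over A = 129 km², depth = V / A = 19.6 mm.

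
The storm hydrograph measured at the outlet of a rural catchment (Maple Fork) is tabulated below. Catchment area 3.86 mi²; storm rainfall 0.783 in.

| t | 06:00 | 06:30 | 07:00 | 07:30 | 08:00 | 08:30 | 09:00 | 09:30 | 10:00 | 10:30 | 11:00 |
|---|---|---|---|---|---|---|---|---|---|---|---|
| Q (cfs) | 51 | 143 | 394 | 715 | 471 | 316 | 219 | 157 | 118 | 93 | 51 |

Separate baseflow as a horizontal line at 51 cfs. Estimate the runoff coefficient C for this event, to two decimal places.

C ≈ 0.56

ΣQ_DR = 2167 cfs; V = ΣQ_DR·Δt = 3.901 × 10^6 ft³.
Runoff depth d = V / A = 0.4350 in.
C = d / P = 0.4350 / 0.783 = 0.56.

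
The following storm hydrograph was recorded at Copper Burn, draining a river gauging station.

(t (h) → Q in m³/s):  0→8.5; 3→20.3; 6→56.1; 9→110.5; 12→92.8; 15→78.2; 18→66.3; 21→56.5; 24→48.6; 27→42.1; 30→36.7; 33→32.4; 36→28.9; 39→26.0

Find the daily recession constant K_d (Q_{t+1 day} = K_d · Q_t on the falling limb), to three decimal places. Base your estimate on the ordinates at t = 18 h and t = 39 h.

K_d ≈ 0.343

Between t = 18 h and t = 39 h the flow falls from 66.3 to 26.0 m³/s over 7×3 h = 21 h.
Per-interval ratio K = (26.0/66.3)^(1/7) = 0.8748; K_d = K^(24/3) = 0.343.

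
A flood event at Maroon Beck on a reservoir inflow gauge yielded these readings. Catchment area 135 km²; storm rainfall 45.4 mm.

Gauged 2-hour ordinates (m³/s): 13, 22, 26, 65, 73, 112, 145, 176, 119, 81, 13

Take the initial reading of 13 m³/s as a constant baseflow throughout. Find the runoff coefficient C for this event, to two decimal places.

C ≈ 0.82

ΣQ_DR = 702.0 m³/s; V = ΣQ_DR·Δt = 5.054 × 10^6 m³.
Runoff depth d = V / A = 37.44 mm.
C = d / P = 37.44 / 45.4 = 0.82.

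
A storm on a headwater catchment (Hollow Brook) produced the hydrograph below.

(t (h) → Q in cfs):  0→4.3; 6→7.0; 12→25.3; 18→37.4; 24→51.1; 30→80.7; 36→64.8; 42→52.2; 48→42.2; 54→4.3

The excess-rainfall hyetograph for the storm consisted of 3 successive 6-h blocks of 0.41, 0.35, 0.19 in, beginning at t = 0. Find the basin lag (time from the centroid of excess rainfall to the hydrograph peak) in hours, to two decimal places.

Centroid of excess rainfall: t_c = Σ P_i·t̄_i / ΣP_i = 7.6105 h (block centres at 3, 9, 15 h).
Hydrograph peak occurs at t = 30 h, so basin lag t_L = 30 − 7.6105 = 22.39 h.

t_L ≈ 22.39 h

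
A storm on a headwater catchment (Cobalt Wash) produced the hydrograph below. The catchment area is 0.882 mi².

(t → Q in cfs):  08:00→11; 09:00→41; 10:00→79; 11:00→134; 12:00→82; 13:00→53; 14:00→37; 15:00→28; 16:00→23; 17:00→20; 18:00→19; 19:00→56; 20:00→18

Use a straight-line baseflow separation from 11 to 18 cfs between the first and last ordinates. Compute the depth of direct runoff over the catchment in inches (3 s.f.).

Direct runoff: 0.00, 29.42, 66.83, 121.25, 68.67, 39.08, 22.50, 12.92, 7.33, 3.75, 2.17, 38.58, 0.00 cfs; ΣQ_DR = 412.5 cfs.
V = ΣQ_DR · Δt = 412.5 × 3600 s = 1.485 × 10^6 ft³.
Over A = 0.882 mi², depth = V / A = 0.725 in.

d ≈ 0.725 in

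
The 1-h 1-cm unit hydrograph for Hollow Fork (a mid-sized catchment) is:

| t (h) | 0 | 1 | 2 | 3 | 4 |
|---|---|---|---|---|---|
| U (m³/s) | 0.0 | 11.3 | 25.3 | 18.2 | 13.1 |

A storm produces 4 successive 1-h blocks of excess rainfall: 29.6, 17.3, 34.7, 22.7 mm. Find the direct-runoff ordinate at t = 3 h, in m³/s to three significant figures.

By discrete convolution, Q_j = Σ (P_i / 10 mm) · U_{j−i}.
At t = 3 h (j=3): Q = (29.6/10)·18.2 + (17.3/10)·25.3 + (34.7/10)·11.3 + (22.7/10)·0.0 = 137 m³/s.

Q ≈ 137 m³/s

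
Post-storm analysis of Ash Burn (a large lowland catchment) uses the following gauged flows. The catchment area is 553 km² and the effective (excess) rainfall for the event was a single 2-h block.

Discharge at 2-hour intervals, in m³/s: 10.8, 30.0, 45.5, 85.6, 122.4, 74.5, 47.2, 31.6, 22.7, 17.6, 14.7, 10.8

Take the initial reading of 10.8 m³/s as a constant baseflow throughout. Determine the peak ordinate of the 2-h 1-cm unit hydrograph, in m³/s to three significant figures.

U_p ≈ 223 m³/s

Direct runoff: 0.0, 19.2, 34.7, 74.8, 111.6, 63.7, 36.4, 20.8, 11.9, 6.8, 3.9, 0.0 m³/s; ΣQ_DR = 383.8 m³/s, peak = 111.6 m³/s.
Runoff depth d = ΣQ_DR·Δt / A = 383.8 × 7200 / (553 km²) = 4.997 mm.
The 1-cm UH is the DRH scaled by (10 mm)/d, so U_p = 111.6 × 10/4.997 = 223 m³/s.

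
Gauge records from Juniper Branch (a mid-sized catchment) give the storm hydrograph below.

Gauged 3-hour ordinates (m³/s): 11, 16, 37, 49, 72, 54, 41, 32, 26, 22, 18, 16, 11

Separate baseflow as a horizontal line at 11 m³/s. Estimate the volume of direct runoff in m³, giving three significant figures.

V ≈ 2.83 × 10^6 m³

Direct-runoff ordinates (Q − Q_b): 0.0, 5.0, 26.0, 38.0, 61.0, 43.0, 30.0, 21.0, 15.0, 11.0, 7.0, 5.0, 0.0 m³/s.
ΣQ_DR = 262.0 m³/s.
With Δt = 3 h = 10800 s, V = ΣQ_DR · Δt = 262.0 × 10800 = 2.83 × 10^6 m³.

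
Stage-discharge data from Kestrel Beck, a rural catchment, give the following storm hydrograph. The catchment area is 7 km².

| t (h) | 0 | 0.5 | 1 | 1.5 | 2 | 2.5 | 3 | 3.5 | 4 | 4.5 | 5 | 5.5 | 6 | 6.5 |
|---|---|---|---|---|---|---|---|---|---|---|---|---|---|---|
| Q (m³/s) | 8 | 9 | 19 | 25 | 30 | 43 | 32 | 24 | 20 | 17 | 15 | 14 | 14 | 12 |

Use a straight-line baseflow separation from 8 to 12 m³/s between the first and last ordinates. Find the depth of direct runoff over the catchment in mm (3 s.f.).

d ≈ 36.5 mm

Direct runoff: 0.00, 0.69, 10.38, 16.08, 20.77, 33.46, 22.15, 13.85, 9.54, 6.23, 3.92, 2.62, 2.31, 0.00 m³/s; ΣQ_DR = 142.0 m³/s.
V = ΣQ_DR · Δt = 142.0 × 1800 s = 2.556 × 10^5 m³.
Over A = 7 km², depth = V / A = 36.5 mm.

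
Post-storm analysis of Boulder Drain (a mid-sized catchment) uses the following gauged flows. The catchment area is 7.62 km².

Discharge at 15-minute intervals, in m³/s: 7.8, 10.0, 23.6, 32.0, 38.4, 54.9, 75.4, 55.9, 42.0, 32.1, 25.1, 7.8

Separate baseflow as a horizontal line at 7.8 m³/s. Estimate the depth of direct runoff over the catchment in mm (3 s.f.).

Direct runoff: 0.0, 2.2, 15.8, 24.2, 30.6, 47.1, 67.6, 48.1, 34.2, 24.3, 17.3, 0.0 m³/s; ΣQ_DR = 311.4 m³/s.
V = ΣQ_DR · Δt = 311.4 × 900 s = 2.803 × 10^5 m³.
Over A = 7.62 km², depth = V / A = 36.8 mm.

d ≈ 36.8 mm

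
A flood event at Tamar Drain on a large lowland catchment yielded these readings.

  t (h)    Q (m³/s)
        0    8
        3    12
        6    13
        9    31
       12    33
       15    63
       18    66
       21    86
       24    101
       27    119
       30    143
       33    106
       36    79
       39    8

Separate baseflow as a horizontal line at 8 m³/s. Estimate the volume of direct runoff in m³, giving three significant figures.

Direct-runoff ordinates (Q − Q_b): 0.0, 4.0, 5.0, 23.0, 25.0, 55.0, 58.0, 78.0, 93.0, 111.0, 135.0, 98.0, 71.0, 0.0 m³/s.
ΣQ_DR = 756.0 m³/s.
With Δt = 3 h = 10800 s, V = ΣQ_DR · Δt = 756.0 × 10800 = 8.16 × 10^6 m³.

V ≈ 8.16 × 10^6 m³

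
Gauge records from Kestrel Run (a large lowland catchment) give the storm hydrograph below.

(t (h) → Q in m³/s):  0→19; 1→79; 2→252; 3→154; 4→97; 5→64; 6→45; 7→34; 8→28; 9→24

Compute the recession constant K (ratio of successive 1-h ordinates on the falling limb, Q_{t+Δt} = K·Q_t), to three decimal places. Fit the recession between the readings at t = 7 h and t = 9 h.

K ≈ 0.840

Using the recession-limb readings at t = 7 h and t = 9 h: Q falls from 34 to 24 m³/s over 2 intervals.
K = (Q₂/Q₁)^(1/2) = (24/34)^(1/2) = 0.840.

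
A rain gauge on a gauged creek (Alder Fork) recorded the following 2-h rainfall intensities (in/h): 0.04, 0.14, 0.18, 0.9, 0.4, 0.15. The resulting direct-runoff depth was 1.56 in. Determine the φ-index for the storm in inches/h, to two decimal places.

φ ≈ 0.26 in/h

Only the 2 blocks with intensity above φ contribute runoff: 0.9, 0.4 in/h.
Σ(I−φ)·Δt = d  ⇒  (0.9+0.4 − 2φ)·2 = 1.56
φ = (1.300 − 1.56/2) / 2 = 0.26 in/h.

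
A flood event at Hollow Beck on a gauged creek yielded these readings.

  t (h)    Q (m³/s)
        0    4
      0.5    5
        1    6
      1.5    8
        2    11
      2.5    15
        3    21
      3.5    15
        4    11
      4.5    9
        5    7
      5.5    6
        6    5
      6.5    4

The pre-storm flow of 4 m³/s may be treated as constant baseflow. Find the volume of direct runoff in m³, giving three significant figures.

Direct-runoff ordinates (Q − Q_b): 0.0, 1.0, 2.0, 4.0, 7.0, 11.0, 17.0, 11.0, 7.0, 5.0, 3.0, 2.0, 1.0, 0.0 m³/s.
ΣQ_DR = 71.00 m³/s.
With Δt = 0.5 h = 1800 s, V = ΣQ_DR · Δt = 71.00 × 1800 = 1.28 × 10^5 m³.

V ≈ 1.28 × 10^5 m³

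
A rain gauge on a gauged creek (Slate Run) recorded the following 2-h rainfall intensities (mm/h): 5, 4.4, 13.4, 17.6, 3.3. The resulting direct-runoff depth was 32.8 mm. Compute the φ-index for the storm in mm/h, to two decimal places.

φ ≈ 7.30 mm/h

Only the 2 blocks with intensity above φ contribute runoff: 13.4, 17.6 mm/h.
Σ(I−φ)·Δt = d  ⇒  (13.4+17.6 − 2φ)·2 = 32.8
φ = (31.00 − 32.8/2) / 2 = 7.30 mm/h.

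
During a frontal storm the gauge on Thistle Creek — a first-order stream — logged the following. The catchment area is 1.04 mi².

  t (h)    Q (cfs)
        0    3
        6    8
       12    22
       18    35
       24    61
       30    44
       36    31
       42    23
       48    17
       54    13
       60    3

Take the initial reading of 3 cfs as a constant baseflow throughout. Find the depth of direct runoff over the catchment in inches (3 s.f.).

d ≈ 2.03 in

Direct runoff: 0.0, 5.0, 19.0, 32.0, 58.0, 41.0, 28.0, 20.0, 14.0, 10.0, 0.0 cfs; ΣQ_DR = 227.0 cfs.
V = ΣQ_DR · Δt = 227.0 × 21600 s = 4.903 × 10^6 ft³.
Over A = 1.04 mi², depth = V / A = 2.03 in.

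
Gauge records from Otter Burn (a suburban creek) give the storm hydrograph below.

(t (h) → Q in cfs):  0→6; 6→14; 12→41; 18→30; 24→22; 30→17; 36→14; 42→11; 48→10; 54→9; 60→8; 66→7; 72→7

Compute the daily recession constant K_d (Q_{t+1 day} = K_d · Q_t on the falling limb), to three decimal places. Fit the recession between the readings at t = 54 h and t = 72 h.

K_d ≈ 0.715

Between t = 54 h and t = 72 h the flow falls from 9 to 7 cfs over 3×6 h = 18 h.
Per-interval ratio K = (7/9)^(1/3) = 0.9196; K_d = K^(24/6) = 0.715.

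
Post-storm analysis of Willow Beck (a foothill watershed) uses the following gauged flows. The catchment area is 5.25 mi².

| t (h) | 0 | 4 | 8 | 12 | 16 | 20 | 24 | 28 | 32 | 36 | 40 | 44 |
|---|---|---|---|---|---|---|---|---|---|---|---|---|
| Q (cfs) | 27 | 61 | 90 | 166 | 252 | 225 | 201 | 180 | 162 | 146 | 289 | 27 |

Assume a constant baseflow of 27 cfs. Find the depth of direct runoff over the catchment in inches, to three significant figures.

d ≈ 1.77 in

Direct runoff: 0.0, 34.0, 63.0, 139.0, 225.0, 198.0, 174.0, 153.0, 135.0, 119.0, 262.0, 0.0 cfs; ΣQ_DR = 1502 cfs.
V = ΣQ_DR · Δt = 1502 × 14400 s = 2.163 × 10^7 ft³.
Over A = 5.25 mi², depth = V / A = 1.77 in.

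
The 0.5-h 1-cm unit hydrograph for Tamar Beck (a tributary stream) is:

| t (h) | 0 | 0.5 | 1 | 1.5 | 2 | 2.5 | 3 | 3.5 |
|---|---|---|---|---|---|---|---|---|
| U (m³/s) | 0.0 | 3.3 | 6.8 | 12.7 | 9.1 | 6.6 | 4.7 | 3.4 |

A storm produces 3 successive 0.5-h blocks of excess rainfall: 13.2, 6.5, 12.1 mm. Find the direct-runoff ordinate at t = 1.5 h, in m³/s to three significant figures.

By discrete convolution, Q_j = Σ (P_i / 10 mm) · U_{j−i}.
At t = 1.5 h (j=3): Q = (13.2/10)·12.7 + (6.5/10)·6.8 + (12.1/10)·3.3 = 25.2 m³/s.

Q ≈ 25.2 m³/s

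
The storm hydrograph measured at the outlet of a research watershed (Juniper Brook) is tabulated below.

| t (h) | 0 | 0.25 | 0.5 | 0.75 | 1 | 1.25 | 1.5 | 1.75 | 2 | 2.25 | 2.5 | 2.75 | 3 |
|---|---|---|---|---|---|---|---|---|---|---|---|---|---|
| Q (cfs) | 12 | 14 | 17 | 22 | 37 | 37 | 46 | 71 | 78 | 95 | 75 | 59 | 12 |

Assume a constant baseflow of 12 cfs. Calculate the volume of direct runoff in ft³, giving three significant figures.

V ≈ 3.77 × 10^5 ft³

Direct-runoff ordinates (Q − Q_b): 0.0, 2.0, 5.0, 10.0, 25.0, 25.0, 34.0, 59.0, 66.0, 83.0, 63.0, 47.0, 0.0 cfs.
ΣQ_DR = 419.0 cfs.
With Δt = 0.25 h = 900 s, V = ΣQ_DR · Δt = 419.0 × 900 = 3.77 × 10^5 ft³.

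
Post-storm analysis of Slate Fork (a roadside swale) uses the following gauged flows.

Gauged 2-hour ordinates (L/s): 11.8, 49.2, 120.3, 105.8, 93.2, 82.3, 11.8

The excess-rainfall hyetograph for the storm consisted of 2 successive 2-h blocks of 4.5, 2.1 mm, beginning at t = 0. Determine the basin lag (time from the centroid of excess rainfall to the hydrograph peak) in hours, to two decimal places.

t_L ≈ 2.36 h

Centroid of excess rainfall: t_c = Σ P_i·t̄_i / ΣP_i = 1.6364 h (block centres at 1, 3 h).
Hydrograph peak occurs at t = 4 h, so basin lag t_L = 4 − 1.6364 = 2.36 h.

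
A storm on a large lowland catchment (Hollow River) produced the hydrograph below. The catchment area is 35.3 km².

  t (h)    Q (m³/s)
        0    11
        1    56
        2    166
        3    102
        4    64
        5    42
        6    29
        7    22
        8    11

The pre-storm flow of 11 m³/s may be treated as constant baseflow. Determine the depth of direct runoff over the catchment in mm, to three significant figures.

Direct runoff: 0.0, 45.0, 155.0, 91.0, 53.0, 31.0, 18.0, 11.0, 0.0 m³/s; ΣQ_DR = 404.0 m³/s.
V = ΣQ_DR · Δt = 404.0 × 3600 s = 1.454 × 10^6 m³.
Over A = 35.3 km², depth = V / A = 41.2 mm.

d ≈ 41.2 mm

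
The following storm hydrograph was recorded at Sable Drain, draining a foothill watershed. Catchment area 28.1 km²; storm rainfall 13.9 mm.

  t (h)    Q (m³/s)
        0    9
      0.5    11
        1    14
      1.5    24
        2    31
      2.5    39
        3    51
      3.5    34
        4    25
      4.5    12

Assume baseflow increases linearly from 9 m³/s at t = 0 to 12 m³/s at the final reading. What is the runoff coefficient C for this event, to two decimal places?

C ≈ 0.67

ΣQ_DR = 145.0 m³/s; V = ΣQ_DR·Δt = 2.610 × 10^5 m³.
Runoff depth d = V / A = 9.288 mm.
C = d / P = 9.288 / 13.9 = 0.67.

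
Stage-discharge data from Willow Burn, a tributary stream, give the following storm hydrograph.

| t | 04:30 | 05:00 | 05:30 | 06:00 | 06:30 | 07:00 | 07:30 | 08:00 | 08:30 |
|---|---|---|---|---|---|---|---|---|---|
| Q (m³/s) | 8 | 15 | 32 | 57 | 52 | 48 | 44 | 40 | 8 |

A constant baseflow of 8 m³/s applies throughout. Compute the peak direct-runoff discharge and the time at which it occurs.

Q_p = 49.0 m³/s at t = 06:00

Subtracting baseflow gives direct-runoff ordinates: 0.0, 7.0, 24.0, 49.0, 44.0, 40.0, 36.0, 32.0, 0.0 m³/s.
The maximum is 49.0 m³/s, occurring at the reading for t = 06:00.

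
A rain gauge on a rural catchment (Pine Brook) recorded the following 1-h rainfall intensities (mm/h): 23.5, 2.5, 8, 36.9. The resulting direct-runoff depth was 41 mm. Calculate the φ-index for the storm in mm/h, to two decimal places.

φ ≈ 9.70 mm/h

Only the 2 blocks with intensity above φ contribute runoff: 23.5, 36.9 mm/h.
Σ(I−φ)·Δt = d  ⇒  (23.5+36.9 − 2φ)·1 = 41
φ = (60.40 − 41/1) / 2 = 9.70 mm/h.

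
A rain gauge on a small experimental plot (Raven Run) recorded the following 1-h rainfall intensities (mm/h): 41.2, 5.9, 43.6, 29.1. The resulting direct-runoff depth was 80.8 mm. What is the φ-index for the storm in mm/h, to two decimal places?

Only the 3 blocks with intensity above φ contribute runoff: 41.2, 43.6, 29.1 mm/h.
Σ(I−φ)·Δt = d  ⇒  (41.2+43.6+29.1 − 3φ)·1 = 80.8
φ = (113.9 − 80.8/1) / 3 = 11.03 mm/h.

φ ≈ 11.03 mm/h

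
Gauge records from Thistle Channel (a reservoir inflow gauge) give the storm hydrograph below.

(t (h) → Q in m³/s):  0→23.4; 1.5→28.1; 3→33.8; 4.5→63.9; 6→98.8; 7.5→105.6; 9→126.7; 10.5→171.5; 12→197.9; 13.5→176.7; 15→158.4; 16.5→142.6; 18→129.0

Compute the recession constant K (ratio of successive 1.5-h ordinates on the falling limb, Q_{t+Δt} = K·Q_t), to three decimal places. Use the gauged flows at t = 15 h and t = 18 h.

K ≈ 0.902

Using the recession-limb readings at t = 15 h and t = 18 h: Q falls from 158.4 to 129.0 m³/s over 2 intervals.
K = (Q₂/Q₁)^(1/2) = (129.0/158.4)^(1/2) = 0.902.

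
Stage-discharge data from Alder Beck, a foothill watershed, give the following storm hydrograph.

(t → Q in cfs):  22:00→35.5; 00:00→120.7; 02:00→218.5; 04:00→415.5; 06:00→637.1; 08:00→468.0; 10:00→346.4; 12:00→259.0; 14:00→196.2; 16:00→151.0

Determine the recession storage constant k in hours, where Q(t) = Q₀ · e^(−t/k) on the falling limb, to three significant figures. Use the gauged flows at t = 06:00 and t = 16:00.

k ≈ 6.95 h

On the falling limb, Q drops from 637.1 to 151.0 cfs between t = 06:00 and t = 16:00 (Δt = 10 h).
k = −Δt / ln(Q₂/Q₁) = −10 / ln(151.0/637.1) = 6.95 h.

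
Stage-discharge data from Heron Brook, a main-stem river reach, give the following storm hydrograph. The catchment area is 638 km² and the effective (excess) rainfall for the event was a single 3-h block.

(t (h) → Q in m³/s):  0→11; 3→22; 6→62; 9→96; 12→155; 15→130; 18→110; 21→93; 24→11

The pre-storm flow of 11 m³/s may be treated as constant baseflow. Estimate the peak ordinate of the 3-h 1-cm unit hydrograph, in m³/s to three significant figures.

Direct runoff: 0.0, 11.0, 51.0, 85.0, 144.0, 119.0, 99.0, 82.0, 0.0 m³/s; ΣQ_DR = 591.0 m³/s, peak = 144.0 m³/s.
Runoff depth d = ΣQ_DR·Δt / A = 591.0 × 10800 / (638 km²) = 10.00 mm.
The 1-cm UH is the DRH scaled by (10 mm)/d, so U_p = 144.0 × 10/10.00 = 144 m³/s.

U_p ≈ 144 m³/s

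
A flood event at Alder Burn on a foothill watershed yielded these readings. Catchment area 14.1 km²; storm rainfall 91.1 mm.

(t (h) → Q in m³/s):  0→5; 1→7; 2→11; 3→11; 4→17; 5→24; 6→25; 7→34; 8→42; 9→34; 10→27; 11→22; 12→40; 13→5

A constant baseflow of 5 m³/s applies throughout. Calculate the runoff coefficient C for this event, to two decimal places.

ΣQ_DR = 234.0 m³/s; V = ΣQ_DR·Δt = 8.424 × 10^5 m³.
Runoff depth d = V / A = 59.74 mm.
C = d / P = 59.74 / 91.1 = 0.66.

C ≈ 0.66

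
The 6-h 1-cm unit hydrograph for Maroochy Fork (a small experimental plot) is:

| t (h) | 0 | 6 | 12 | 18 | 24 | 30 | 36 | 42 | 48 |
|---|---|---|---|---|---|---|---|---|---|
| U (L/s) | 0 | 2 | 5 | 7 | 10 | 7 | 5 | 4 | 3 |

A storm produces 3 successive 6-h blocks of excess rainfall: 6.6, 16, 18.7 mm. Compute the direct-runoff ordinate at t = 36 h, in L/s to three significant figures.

By discrete convolution, Q_j = Σ (P_i / 10 mm) · U_{j−i}.
At t = 36 h (j=6): Q = (6.6/10)·5 + (16/10)·7 + (18.7/10)·10 = 33.2 L/s.

Q ≈ 33.2 L/s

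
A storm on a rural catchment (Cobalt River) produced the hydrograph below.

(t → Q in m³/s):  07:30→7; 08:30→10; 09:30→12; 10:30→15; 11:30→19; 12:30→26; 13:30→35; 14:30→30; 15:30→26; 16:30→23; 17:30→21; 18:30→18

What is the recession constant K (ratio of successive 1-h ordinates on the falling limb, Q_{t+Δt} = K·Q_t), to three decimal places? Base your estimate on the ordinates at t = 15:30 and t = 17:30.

K ≈ 0.899

Using the recession-limb readings at t = 15:30 and t = 17:30: Q falls from 26 to 21 m³/s over 2 intervals.
K = (Q₂/Q₁)^(1/2) = (21/26)^(1/2) = 0.899.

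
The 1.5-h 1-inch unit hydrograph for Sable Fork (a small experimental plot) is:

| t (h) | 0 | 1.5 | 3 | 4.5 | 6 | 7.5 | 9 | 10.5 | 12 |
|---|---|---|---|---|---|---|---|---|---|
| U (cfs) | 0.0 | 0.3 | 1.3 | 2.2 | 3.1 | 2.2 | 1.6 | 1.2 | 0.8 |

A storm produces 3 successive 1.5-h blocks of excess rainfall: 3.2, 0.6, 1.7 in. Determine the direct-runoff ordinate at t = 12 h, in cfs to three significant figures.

By discrete convolution, Q_j = Σ (P_i / 1 in) · U_{j−i}.
At t = 12 h (j=8): Q = (3.2/1)·0.8 + (0.6/1)·1.2 + (1.7/1)·1.6 = 6.00 cfs.

Q ≈ 6.00 cfs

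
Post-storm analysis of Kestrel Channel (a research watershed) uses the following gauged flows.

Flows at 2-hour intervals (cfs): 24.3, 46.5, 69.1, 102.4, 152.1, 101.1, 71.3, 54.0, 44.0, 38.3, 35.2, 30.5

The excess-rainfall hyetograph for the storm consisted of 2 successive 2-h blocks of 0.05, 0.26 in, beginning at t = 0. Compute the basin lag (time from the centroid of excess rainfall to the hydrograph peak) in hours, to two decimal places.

Centroid of excess rainfall: t_c = Σ P_i·t̄_i / ΣP_i = 2.6774 h (block centres at 1, 3 h).
Hydrograph peak occurs at t = 8 h, so basin lag t_L = 8 − 2.6774 = 5.32 h.

t_L ≈ 5.32 h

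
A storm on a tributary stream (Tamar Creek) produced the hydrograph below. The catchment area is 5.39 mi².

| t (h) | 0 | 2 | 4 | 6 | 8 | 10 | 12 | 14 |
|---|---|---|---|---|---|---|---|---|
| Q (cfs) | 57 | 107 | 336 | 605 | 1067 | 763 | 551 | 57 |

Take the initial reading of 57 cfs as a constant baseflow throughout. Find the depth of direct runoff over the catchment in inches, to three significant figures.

Direct runoff: 0.0, 50.0, 279.0, 548.0, 1010.0, 706.0, 494.0, 0.0 cfs; ΣQ_DR = 3087 cfs.
V = ΣQ_DR · Δt = 3087 × 7200 s = 2.223 × 10^7 ft³.
Over A = 5.39 mi², depth = V / A = 1.77 in.

d ≈ 1.77 in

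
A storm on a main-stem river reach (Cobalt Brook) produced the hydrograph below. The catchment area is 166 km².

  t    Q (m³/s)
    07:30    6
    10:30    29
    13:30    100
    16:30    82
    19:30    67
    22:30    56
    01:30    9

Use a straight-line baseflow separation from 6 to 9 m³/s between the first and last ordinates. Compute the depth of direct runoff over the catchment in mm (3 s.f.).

Direct runoff: 0.00, 22.50, 93.00, 74.50, 59.00, 47.50, 0.00 m³/s; ΣQ_DR = 296.5 m³/s.
V = ΣQ_DR · Δt = 296.5 × 10800 s = 3.202 × 10^6 m³.
Over A = 166 km², depth = V / A = 19.3 mm.

d ≈ 19.3 mm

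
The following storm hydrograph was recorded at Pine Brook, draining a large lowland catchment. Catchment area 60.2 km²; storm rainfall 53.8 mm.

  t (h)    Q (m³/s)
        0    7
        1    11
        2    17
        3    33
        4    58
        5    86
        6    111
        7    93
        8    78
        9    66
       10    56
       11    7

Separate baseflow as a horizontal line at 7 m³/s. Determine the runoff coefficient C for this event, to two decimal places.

ΣQ_DR = 539.0 m³/s; V = ΣQ_DR·Δt = 1.940 × 10^6 m³.
Runoff depth d = V / A = 32.23 mm.
C = d / P = 32.23 / 53.8 = 0.60.

C ≈ 0.60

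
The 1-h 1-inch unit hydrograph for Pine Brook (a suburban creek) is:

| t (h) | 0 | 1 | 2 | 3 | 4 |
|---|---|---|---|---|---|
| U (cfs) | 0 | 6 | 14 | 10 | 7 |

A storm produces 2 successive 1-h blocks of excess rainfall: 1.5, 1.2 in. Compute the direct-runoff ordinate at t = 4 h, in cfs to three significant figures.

Q ≈ 22.5 cfs

By discrete convolution, Q_j = Σ (P_i / 1 in) · U_{j−i}.
At t = 4 h (j=4): Q = (1.5/1)·7 + (1.2/1)·10 = 22.5 cfs.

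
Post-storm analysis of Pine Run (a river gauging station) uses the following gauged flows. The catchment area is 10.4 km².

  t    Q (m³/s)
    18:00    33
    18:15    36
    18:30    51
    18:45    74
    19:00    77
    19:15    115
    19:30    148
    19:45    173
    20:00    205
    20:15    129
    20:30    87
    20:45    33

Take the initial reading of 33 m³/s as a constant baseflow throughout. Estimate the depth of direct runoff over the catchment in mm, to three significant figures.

Direct runoff: 0.0, 3.0, 18.0, 41.0, 44.0, 82.0, 115.0, 140.0, 172.0, 96.0, 54.0, 0.0 m³/s; ΣQ_DR = 765.0 m³/s.
V = ΣQ_DR · Δt = 765.0 × 900 s = 6.885 × 10^5 m³.
Over A = 10.4 km², depth = V / A = 66.2 mm.

d ≈ 66.2 mm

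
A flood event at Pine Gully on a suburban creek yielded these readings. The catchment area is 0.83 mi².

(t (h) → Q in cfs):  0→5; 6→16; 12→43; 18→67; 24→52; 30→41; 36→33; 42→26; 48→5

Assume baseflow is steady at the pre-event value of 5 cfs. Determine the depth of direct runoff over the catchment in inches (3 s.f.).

Direct runoff: 0.0, 11.0, 38.0, 62.0, 47.0, 36.0, 28.0, 21.0, 0.0 cfs; ΣQ_DR = 243.0 cfs.
V = ΣQ_DR · Δt = 243.0 × 21600 s = 5.249 × 10^6 ft³.
Over A = 0.83 mi², depth = V / A = 2.72 in.

d ≈ 2.72 in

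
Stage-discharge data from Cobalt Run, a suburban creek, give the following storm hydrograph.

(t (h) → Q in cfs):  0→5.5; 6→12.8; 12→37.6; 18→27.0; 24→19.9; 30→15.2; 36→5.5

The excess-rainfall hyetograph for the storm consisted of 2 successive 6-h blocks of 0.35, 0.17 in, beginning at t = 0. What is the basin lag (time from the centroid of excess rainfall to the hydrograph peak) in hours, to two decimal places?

t_L ≈ 7.04 h

Centroid of excess rainfall: t_c = Σ P_i·t̄_i / ΣP_i = 4.9615 h (block centres at 3, 9 h).
Hydrograph peak occurs at t = 12 h, so basin lag t_L = 12 − 4.9615 = 7.04 h.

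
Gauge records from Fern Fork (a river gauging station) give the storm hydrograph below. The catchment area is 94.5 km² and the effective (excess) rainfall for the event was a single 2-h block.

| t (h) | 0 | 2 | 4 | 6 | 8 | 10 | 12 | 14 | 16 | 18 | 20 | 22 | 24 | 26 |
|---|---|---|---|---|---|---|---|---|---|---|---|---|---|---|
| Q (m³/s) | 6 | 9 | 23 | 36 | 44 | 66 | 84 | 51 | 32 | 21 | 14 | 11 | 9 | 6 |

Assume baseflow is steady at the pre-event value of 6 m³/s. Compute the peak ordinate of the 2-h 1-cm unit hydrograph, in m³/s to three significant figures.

U_p ≈ 31.2 m³/s

Direct runoff: 0.0, 3.0, 17.0, 30.0, 38.0, 60.0, 78.0, 45.0, 26.0, 15.0, 8.0, 5.0, 3.0, 0.0 m³/s; ΣQ_DR = 328.0 m³/s, peak = 78.0 m³/s.
Runoff depth d = ΣQ_DR·Δt / A = 328.0 × 7200 / (94.5 km²) = 24.99 mm.
The 1-cm UH is the DRH scaled by (10 mm)/d, so U_p = 78.0 × 10/24.99 = 31.2 m³/s.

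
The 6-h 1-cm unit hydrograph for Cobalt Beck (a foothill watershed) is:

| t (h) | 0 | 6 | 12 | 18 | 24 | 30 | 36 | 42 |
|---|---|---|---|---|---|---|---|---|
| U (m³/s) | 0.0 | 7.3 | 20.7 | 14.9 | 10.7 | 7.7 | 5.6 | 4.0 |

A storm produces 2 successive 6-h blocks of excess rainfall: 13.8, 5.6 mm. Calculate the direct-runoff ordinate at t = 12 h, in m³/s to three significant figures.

By discrete convolution, Q_j = Σ (P_i / 10 mm) · U_{j−i}.
At t = 12 h (j=2): Q = (13.8/10)·20.7 + (5.6/10)·7.3 = 32.7 m³/s.

Q ≈ 32.7 m³/s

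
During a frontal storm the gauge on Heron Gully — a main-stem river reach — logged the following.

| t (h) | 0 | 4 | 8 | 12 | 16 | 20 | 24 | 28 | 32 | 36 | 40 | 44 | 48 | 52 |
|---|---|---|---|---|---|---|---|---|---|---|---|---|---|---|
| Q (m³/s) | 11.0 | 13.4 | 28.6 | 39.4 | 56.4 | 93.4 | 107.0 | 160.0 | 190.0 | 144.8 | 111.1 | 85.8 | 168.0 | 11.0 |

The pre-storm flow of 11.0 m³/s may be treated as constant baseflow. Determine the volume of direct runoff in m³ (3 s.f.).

Direct-runoff ordinates (Q − Q_b): 0.0, 2.4, 17.6, 28.4, 45.4, 82.4, 96.0, 149.0, 179.0, 133.8, 100.1, 74.8, 157.0, 0.0 m³/s.
ΣQ_DR = 1066 m³/s.
With Δt = 4 h = 14400 s, V = ΣQ_DR · Δt = 1066 × 14400 = 1.53 × 10^7 m³.

V ≈ 1.53 × 10^7 m³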